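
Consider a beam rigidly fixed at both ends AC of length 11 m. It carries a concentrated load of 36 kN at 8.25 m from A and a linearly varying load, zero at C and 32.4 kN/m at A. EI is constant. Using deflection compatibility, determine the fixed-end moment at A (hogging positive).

Release both end moments; the primary structure is a simply-supported span AC with redundants M_A and M_C.
On the primary (simply-supported) span, the end slopes from the loading are:
  at A: point load 36 at a = 8.25: Pab(L + b)/(6LEI) = 170.2/EI
  at C: point load 36 at a = 8.25: Pab(L + a)/(6LEI) = 238.2/EI
  at A: triangular load, peak 32.4: w₀L³/(45EI) = 958.3/EI
  at C: triangular load, peak 32.4: 7w₀L³/(360EI) = 838.5/EI
  θ_A0 = 1128/EI,  θ_C0 = 1077/EI
Flexibility coefficients: a unit moment at one end gives L/(3EI) there and L/(6EI) at the far end, so f₁₁ = f₂₂ = 3.667/EI and f₁₂ = f₂₁ = 1.833/EI.
Compatibility — zero rotation at each built-in end:
  3.667 M_A + 1.833 M_C = 1128
  1.833 M_A + 3.667 M_C = 1077
Solving the pair gives M_A = 214.6 kN·m and M_C = 186.4 kN·m (hogging).

M_A = 214.6 kN·m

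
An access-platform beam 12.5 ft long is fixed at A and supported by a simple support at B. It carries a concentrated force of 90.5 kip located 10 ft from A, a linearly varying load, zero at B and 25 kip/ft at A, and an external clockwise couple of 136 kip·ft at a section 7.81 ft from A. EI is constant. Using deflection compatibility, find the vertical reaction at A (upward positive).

R_A = 137.8 kip

Release the roller at B. Primary structure: cantilever fixed at A.
Deflection at B on the released cantilever, summing each load's contribution:
  point load 90.5 at a = 10: Pa²(3L − a)/(6EI) = 41479/EI
  triangular load, peak 25 at the fixed end: w₀L⁴/(30EI) = 20345/EI
  clockwise couple 136 at a = 7.81: M₀a(2L − a)/(2EI) = 9129/EI
  δ_0 = 70953/EI
Flexibility coefficient — unit upward force at B: δ_{BB} = L³/(3EI) = 651/EI.
The prop prevents deflection at B: R_B = δ_0/δ_{BB} = 70953/651 = 109 kip.
Vertical equilibrium: R_A = ΣP − R_B = 246.8 − 109 = 137.8 kip.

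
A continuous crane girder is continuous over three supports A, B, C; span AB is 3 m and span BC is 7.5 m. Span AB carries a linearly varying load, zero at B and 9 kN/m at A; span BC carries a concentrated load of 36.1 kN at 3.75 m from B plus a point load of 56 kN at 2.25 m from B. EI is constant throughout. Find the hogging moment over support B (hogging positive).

Release continuity at B by inserting a hinge; the redundant is the internal moment M_B. The primary structure is two simply-supported spans AB and BC.
Discontinuity in slope at B on the released structure — sum the simple-span end rotations:
  span AB: triangular load, peak 9: 7w₀L³/(360EI) = 4.725/EI
  span BC: point load 36.1 at a = 3.75: Pab(L + b)/(6LEI) = 126.9/EI
  span BC: point load 56 at a = 2.25: Pab(L + b)/(6LEI) = 187.4/EI
  relative rotation θ_0 = (4.725 + 314.3)/EI = 319.1/EI
A unit hogging moment at B produces rotation L₁/(3EI) + L₂/(3EI) = 3.5/EI.
Compatibility: M_B·(L₁+L₂)/(3EI) = θ_0, giving M_B = 91.16 kN·m (hogging).

M_B = 91.16 kN·m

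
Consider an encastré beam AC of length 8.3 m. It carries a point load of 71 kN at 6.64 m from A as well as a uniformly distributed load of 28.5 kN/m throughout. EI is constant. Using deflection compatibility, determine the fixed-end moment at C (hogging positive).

M_C = 239 kN·m

Release both end moments; the primary structure is a simply-supported span AC with redundants M_A and M_C.
On the primary (simply-supported) span, the end slopes from the loading are:
  at A: point load 71 at a = 6.64: Pab(L + b)/(6LEI) = 156.5/EI
  at C: point load 71 at a = 6.64: Pab(L + a)/(6LEI) = 234.8/EI
  at A: UDL 28.5: wL³/(24EI) = 679/EI
  at C: UDL 28.5: wL³/(24EI) = 679/EI
  θ_A0 = 835.5/EI,  θ_C0 = 913.8/EI
Flexibility coefficients: a unit moment at one end gives L/(3EI) there and L/(6EI) at the far end, so f₁₁ = f₂₂ = 2.767/EI and f₁₂ = f₂₁ = 1.383/EI.
Compatibility — zero rotation at each built-in end:
  2.767 M_A + 1.383 M_C = 835.5
  1.383 M_A + 2.767 M_C = 913.8
Solving the pair gives M_A = 182.5 kN·m and M_C = 239 kN·m (hogging).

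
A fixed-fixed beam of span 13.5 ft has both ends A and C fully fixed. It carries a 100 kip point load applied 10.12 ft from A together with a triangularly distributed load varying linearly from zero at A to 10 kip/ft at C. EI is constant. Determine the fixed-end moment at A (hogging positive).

Release both end moments; the primary structure is a simply-supported span AC with redundants M_A and M_C.
On the primary (simply-supported) span, the end slopes from the loading are:
  at A: point load 100 at a = 10.12: Pab(L + b)/(6LEI) = 712.8/EI
  at C: point load 100 at a = 10.12: Pab(L + a)/(6LEI) = 997.5/EI
  at A: triangular load, peak 10: 7w₀L³/(360EI) = 478.4/EI
  at C: triangular load, peak 10: w₀L³/(45EI) = 546.8/EI
  θ_A0 = 1191/EI,  θ_C0 = 1544/EI
Flexibility coefficients: a unit moment at one end gives L/(3EI) there and L/(6EI) at the far end, so f₁₁ = f₂₂ = 4.5/EI and f₁₂ = f₂₁ = 2.25/EI.
Compatibility — zero rotation at each built-in end:
  4.5 M_A + 2.25 M_C = 1191
  2.25 M_A + 4.5 M_C = 1544
Solving the pair gives M_A = 124.2 kip·ft and M_C = 281.1 kip·ft (hogging).

M_A = 124.2 kip·ft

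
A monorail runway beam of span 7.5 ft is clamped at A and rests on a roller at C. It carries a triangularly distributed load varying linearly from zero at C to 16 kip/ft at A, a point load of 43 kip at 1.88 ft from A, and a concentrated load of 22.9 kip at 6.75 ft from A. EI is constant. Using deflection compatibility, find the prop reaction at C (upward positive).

Take the reaction at C as the redundant and release it; the primary structure is a cantilever fixed at A.
Primary-structure tip deflection at C by superposition:
  triangular load, peak 16 at the fixed end: w₀L⁴/(30EI) = 1688/EI
  point load 43 at a = 1.88: Pa²(3L − a)/(6EI) = 522.3/EI
  point load 22.9 at a = 6.75: Pa²(3L − a)/(6EI) = 2739/EI
  δ_0 = 4949/EI
Flexibility coefficient — unit upward force at C: δ_{CC} = L³/(3EI) = 140.6/EI.
Compatibility at C: δ_0 − R_C·δ_{CC} = 0, so R_C = 4949/140.6 = 35.19 kip.

R_C = 35.19 kip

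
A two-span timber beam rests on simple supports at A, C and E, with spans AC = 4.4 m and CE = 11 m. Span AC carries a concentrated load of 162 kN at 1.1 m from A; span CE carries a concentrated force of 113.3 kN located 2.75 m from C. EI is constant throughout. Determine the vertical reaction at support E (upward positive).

Release continuity at C by inserting a hinge; the redundant is the internal moment M_C. The primary structure is two simply-supported spans AC and CE.
Rotations at C on the released spans (each span's end-slope, ×1/EI):
  span AC: point load 162 at a = 1.1: Pab(L + a)/(6LEI) = 122.5/EI
  span CE: point load 113.3 at a = 2.75: Pab(L + b)/(6LEI) = 749.7/EI
  relative rotation θ_0 = (122.5 + 749.7)/EI = 872.2/EI
A unit hogging moment at C produces rotation L₁/(3EI) + L₂/(3EI) = 5.133/EI.
Compatibility: M_C·(L₁+L₂)/(3EI) = θ_0, giving M_C = 169.9 kN·m (hogging).
Span CE, ΣM about E: R_C^{CE}·11 = 934.7 + 169.9, so R_C^{CE} = 100.4 kN and R_E = 113.3 − 100.4 = 12.88 kN.

R_E = 12.88 kN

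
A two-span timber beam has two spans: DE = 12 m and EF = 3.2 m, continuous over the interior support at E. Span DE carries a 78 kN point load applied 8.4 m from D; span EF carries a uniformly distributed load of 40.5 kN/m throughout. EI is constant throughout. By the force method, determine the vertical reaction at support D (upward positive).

Take M_E as the redundant. Released structure: two simple spans DE and EF with a hinge at E.
Discontinuity in slope at E on the released structure — sum the simple-span end rotations:
  span DE: point load 78 at a = 8.4: Pab(L + a)/(6LEI) = 668.3/EI
  span EF: UDL 40.5: wL³/(24EI) = 55.3/EI
  relative rotation θ_0 = (668.3 + 55.3)/EI = 723.6/EI
A unit hogging moment at E produces rotation L₁/(3EI) + L₂/(3EI) = 5.067/EI.
Slope continuity at E: θ_0 = M_E·5.067/EI, so M_E = 723.6/5.067 = 142.8 kN·m (hogging).
Span DE, ΣM about D with M_E applied at E: R_E^{DE}·12 = 655.2 + 142.8, so R_E^{DE} = 66.5 kN and R_D = 78 − 66.5 = 11.5 kN.

R_D = 11.5 kN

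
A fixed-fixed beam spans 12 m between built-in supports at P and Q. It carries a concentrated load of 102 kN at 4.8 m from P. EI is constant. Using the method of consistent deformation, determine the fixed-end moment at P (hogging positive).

M_P = 176.3 kN·m

Take the two fixed-end moments M_P, M_Q as redundants; the released structure is the simple span PQ.
Simple-span end rotations at P and Q under the given loads:
  at P: point load 102 at a = 4.8: Pab(L + b)/(6LEI) = 940/EI
  at Q: point load 102 at a = 4.8: Pab(L + a)/(6LEI) = 822.5/EI
  θ_P0 = 940/EI,  θ_Q0 = 822.5/EI
Flexibility coefficients: a unit moment at one end gives L/(3EI) there and L/(6EI) at the far end, so f₁₁ = f₂₂ = 4/EI and f₁₂ = f₂₁ = 2/EI.
Compatibility — zero rotation at each built-in end:
  4 M_P + 2 M_Q = 940
  2 M_P + 4 M_Q = 822.5
Solving the pair gives M_P = 176.3 kN·m and M_Q = 117.5 kN·m (hogging).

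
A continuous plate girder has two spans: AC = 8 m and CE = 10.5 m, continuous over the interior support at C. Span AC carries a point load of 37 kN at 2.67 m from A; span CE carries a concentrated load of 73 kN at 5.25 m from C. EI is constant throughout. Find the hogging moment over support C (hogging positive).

Take M_C as the redundant. Released structure: two simple spans AC and CE with a hinge at C.
Discontinuity in slope at C on the released structure — sum the simple-span end rotations:
  span AC: point load 37 at a = 2.67: Pab(L + a)/(6LEI) = 117/EI
  span CE: point load 73 at a = 5.25: Pab(L + b)/(6LEI) = 503/EI
  relative rotation θ_0 = (117 + 503)/EI = 620.1/EI
A unit hogging moment at C produces rotation L₁/(3EI) + L₂/(3EI) = 6.167/EI.
Slope continuity at C: θ_0 = M_C·6.167/EI, so M_C = 620.1/6.167 = 100.6 kN·m (hogging).

M_C = 100.6 kN·m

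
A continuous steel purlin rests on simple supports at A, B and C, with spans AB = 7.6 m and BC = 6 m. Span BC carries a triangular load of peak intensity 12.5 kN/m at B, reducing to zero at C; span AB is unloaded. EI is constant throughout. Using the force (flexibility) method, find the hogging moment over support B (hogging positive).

M_B = 13.24 kN·m

Take M_B as the redundant. Released structure: two simple spans AB and BC with a hinge at B.
End slopes at the hinge B, treating each span as simply supported:
  span BC: triangular load, peak 12.5: w₀L³/(45EI) = 60/EI
  relative rotation θ_0 = (0 + 60)/EI = 60/EI
A unit hogging moment at B produces rotation L₁/(3EI) + L₂/(3EI) = 4.533/EI.
Compatibility: M_B·(L₁+L₂)/(3EI) = θ_0, giving M_B = 13.24 kN·m (hogging).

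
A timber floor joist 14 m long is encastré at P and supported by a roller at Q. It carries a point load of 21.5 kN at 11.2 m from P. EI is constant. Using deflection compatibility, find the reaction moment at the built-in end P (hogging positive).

M_P = 28.9 kN·m

Release the roller at Q. Primary structure: cantilever fixed at P.
Primary-structure tip deflection at Q by superposition:
  point load 21.5 at a = 11.2: Pa²(3L − a)/(6EI) = 13844/EI
Flexibility coefficient — unit upward force at Q: δ_{QQ} = L³/(3EI) = 914.7/EI.
Compatibility at Q: δ_0 − R_Q·δ_{QQ} = 0, so R_Q = 13844/914.7 = 15.14 kN.
Moment equilibrium about P: M_P = Σ(load moments about P) − R_Q·L = 240.8 − 15.14×14 = 28.9 kN·m.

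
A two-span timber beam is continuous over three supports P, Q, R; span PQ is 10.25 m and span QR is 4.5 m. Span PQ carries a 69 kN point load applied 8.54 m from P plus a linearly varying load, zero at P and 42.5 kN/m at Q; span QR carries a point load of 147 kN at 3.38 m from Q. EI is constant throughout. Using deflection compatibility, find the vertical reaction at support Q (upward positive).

R_Q = 333 kN

Insert a hinge at Q; M_Q is the redundant, and each span becomes simply supported.
Discontinuity in slope at Q on the released structure — sum the simple-span end rotations:
  span PQ: point load 69 at a = 8.54: Pab(L + a)/(6LEI) = 307.9/EI
  span PQ: triangular load, peak 42.5: w₀L³/(45EI) = 1017/EI
  span QR: point load 147 at a = 3.38: Pab(L + b)/(6LEI) = 115.8/EI
  relative rotation θ_0 = (1325 + 115.8)/EI = 1441/EI
A unit hogging moment at Q produces rotation L₁/(3EI) + L₂/(3EI) = 4.917/EI.
Compatibility: M_Q·(L₁+L₂)/(3EI) = θ_0, giving M_Q = 293 kN·m (hogging).
Span PQ, ΣM about P with M_Q applied at Q: R_Q^{PQ}·10.25 = 2078 + 293, so R_Q^{PQ} = 231.3 kN and R_P = 286.8 − 231.3 = 55.53 kN.
Span QR, ΣM about R: R_Q^{QR}·4.5 = 164.6 + 293, so R_Q^{QR} = 101.7 kN and R_R = 147 − 101.7 = 45.29 kN.
R_Q = 231.3 + 101.7 = 333 kN.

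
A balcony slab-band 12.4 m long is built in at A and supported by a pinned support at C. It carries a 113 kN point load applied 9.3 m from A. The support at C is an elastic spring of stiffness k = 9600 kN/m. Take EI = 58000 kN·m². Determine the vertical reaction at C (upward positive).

R_C = 70.83 kN

Release the roller at C. Primary structure: cantilever fixed at A.
Downward deflection at the released point C due to the loads:
  point load 113 at a = 9.3: Pa²(3L − a)/(6EI) = 45446/EI
Tip deflection under a unit load at C: L³/(3EI) = 635.5/EI.
With EI = 58000 kN·m²: δ_0 = 0.78355 m and δ_{CC} = 0.010958 m/kN.
Compatibility — the spring shortens by R_C/k under the reaction it provides: δ_0 − R_C·δ_{CC} = R_C/k. With 1/k = 0.000104 m/kN, R_C = δ_0 / (δ_{CC} + 1/k) = 0.78355 / (0.010958 + 0.000104) = 70.83 kN.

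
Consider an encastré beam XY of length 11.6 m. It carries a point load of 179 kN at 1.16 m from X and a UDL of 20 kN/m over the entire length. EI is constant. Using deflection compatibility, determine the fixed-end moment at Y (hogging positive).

M_Y = 243 kN·m

Release both end moments; the primary structure is a simply-supported span XY with redundants M_X and M_Y.
On the primary (simply-supported) span, the end slopes from the loading are:
  at X: point load 179 at a = 1.16: Pab(L + b)/(6LEI) = 686.5/EI
  at Y: point load 179 at a = 1.16: Pab(L + a)/(6LEI) = 397.4/EI
  at X: UDL 20: wL³/(24EI) = 1301/EI
  at Y: UDL 20: wL³/(24EI) = 1301/EI
  θ_X0 = 1987/EI,  θ_Y0 = 1698/EI
Flexibility coefficients: a unit moment at one end gives L/(3EI) there and L/(6EI) at the far end, so f₁₁ = f₂₂ = 3.867/EI and f₁₂ = f₂₁ = 1.933/EI.
Compatibility — zero rotation at each built-in end:
  3.867 M_X + 1.933 M_Y = 1987
  1.933 M_X + 3.867 M_Y = 1698
Solving the pair gives M_X = 392.5 kN·m and M_Y = 243 kN·m (hogging).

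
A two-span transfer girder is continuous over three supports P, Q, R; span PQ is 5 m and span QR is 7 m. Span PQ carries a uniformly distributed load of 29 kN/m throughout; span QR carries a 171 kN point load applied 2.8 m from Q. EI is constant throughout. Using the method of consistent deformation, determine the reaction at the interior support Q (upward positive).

R_Q = 234 kN

Take M_Q as the redundant. Released structure: two simple spans PQ and QR with a hinge at Q.
End slopes at the hinge Q, treating each span as simply supported:
  span PQ: UDL 29: wL³/(24EI) = 151/EI
  span QR: point load 171 at a = 2.8: Pab(L + b)/(6LEI) = 536.3/EI
  relative rotation θ_0 = (151 + 536.3)/EI = 687.3/EI
A unit hogging moment at Q produces rotation L₁/(3EI) + L₂/(3EI) = 4/EI.
Slope continuity at Q: θ_0 = M_Q·4/EI, so M_Q = 687.3/4 = 171.8 kN·m (hogging).
Span PQ, ΣM about P with M_Q applied at Q: R_Q^{PQ}·5 = 362.5 + 171.8, so R_Q^{PQ} = 106.9 kN and R_P = 145 − 106.9 = 38.14 kN.
Span QR, ΣM about R: R_Q^{QR}·7 = 718.2 + 171.8, so R_Q^{QR} = 127.1 kN and R_R = 171 − 127.1 = 43.85 kN.
R_Q = 106.9 + 127.1 = 234 kN.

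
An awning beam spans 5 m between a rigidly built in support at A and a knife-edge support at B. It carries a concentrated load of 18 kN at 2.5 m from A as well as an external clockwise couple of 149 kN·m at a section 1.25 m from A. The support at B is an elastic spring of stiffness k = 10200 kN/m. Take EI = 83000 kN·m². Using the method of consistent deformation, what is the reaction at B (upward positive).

Take the reaction at B as the redundant and release it; the primary structure is a cantilever fixed at A.
Primary-structure tip deflection at B by superposition:
  point load 18 at a = 2.5: Pa²(3L − a)/(6EI) = 234.4/EI
  clockwise couple 149 at a = 1.25: M₀a(2L − a)/(2EI) = 814.8/EI
  δ_0 = 1049/EI
Tip deflection under a unit load at B: L³/(3EI) = 41.67/EI.
With EI = 83000 kN·m²: δ_0 = 0.012641 m and δ_{BB} = 0.000502 m/kN.
Compatibility — the spring shortens by R_B/k under the reaction it provides: δ_0 − R_B·δ_{BB} = R_B/k. With 1/k = 0.000098 m/kN, R_B = δ_0 / (δ_{BB} + 1/k) = 0.012641 / (0.000502 + 0.000098) = 21.07 kN.

R_B = 21.07 kN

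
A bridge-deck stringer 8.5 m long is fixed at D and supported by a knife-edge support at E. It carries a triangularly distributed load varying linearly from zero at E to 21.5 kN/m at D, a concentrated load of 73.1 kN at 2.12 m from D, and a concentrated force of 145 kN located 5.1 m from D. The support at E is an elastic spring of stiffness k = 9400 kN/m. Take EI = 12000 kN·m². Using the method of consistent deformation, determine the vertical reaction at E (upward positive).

Take the reaction at E as the redundant and release it; the primary structure is a cantilever fixed at D.
Free-end deflection of the primary structure under the applied loading (downward +):
  triangular load, peak 21.5 at the fixed end: w₀L⁴/(30EI) = 3741/EI
  point load 73.1 at a = 2.12: Pa²(3L − a)/(6EI) = 1280/EI
  point load 145 at a = 5.1: Pa²(3L − a)/(6EI) = 12823/EI
  δ_0 = 17844/EI
Flexibility coefficient — unit upward force at E: δ_{EE} = L³/(3EI) = 204.7/EI.
With EI = 12000 kN·m²: δ_0 = 1.487 m and δ_{EE} = 0.017059 m/kN.
Compatibility — the spring shortens by R_E/k under the reaction it provides: δ_0 − R_E·δ_{EE} = R_E/k. With 1/k = 0.000106 m/kN, R_E = δ_0 / (δ_{EE} + 1/k) = 1.487 / (0.017059 + 0.000106) = 86.63 kN.

R_E = 86.63 kN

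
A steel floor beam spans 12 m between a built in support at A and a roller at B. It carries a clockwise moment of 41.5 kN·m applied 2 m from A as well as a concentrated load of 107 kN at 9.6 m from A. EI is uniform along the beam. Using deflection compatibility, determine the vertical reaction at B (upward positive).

Choose R_B as the redundant. The primary structure is the cantilever fixed at A.
Primary-structure tip deflection at B by superposition:
  clockwise couple 41.5 at a = 2: M₀a(2L − a)/(2EI) = 913/EI
  point load 107 at a = 9.6: Pa²(3L − a)/(6EI) = 43389/EI
  δ_0 = 44302/EI
Flexibility coefficient — unit upward force at B: δ_{BB} = L³/(3EI) = 576/EI.
The prop prevents deflection at B: R_B = δ_0/δ_{BB} = 44302/576 = 76.91 kN.

R_B = 76.91 kN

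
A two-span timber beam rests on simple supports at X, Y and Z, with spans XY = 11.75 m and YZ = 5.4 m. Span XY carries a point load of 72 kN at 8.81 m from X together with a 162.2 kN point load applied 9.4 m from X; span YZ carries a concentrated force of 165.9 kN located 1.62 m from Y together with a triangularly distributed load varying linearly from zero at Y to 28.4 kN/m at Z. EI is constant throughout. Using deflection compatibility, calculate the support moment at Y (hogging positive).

M_Y = 348.7 kN·m

Release continuity at Y by inserting a hinge; the redundant is the internal moment M_Y. The primary structure is two simply-supported spans XY and YZ.
End slopes at the hinge Y, treating each span as simply supported:
  span XY: point load 72 at a = 8.81: Pab(L + a)/(6LEI) = 543.9/EI
  span XY: point load 162.2 at a = 9.4: Pab(L + a)/(6LEI) = 1075/EI
  span YZ: point load 165.9 at a = 1.62: Pab(L + b)/(6LEI) = 287.8/EI
  span YZ: triangular load, peak 28.4: 7w₀L³/(360EI) = 86.96/EI
  relative rotation θ_0 = (1619 + 374.8)/EI = 1994/EI
A unit hogging moment at Y produces rotation L₁/(3EI) + L₂/(3EI) = 5.717/EI.
Compatibility: M_Y·(L₁+L₂)/(3EI) = θ_0, giving M_Y = 348.7 kN·m (hogging).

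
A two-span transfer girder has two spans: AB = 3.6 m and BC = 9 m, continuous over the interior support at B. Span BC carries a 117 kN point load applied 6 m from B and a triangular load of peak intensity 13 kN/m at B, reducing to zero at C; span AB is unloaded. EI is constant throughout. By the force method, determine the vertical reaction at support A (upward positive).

Insert a hinge at B; M_B is the redundant, and each span becomes simply supported.
Rotations at B on the released spans (each span's end-slope, ×1/EI):
  span BC: point load 117 at a = 6: Pab(L + b)/(6LEI) = 468/EI
  span BC: triangular load, peak 13: w₀L³/(45EI) = 210.6/EI
  relative rotation θ_0 = (0 + 678.6)/EI = 678.6/EI
A unit hogging moment at B produces rotation L₁/(3EI) + L₂/(3EI) = 4.2/EI.
Slope continuity at B: θ_0 = M_B·4.2/EI, so M_B = 678.6/4.2 = 161.6 kN·m (hogging).
Span AB, ΣM about A with M_B applied at B: R_B^{AB}·3.6 = 0 + 161.6, so R_B^{AB} = 44.88 kN and R_A = 0 − 44.88 = -44.88 kN.

R_A = -44.88 kN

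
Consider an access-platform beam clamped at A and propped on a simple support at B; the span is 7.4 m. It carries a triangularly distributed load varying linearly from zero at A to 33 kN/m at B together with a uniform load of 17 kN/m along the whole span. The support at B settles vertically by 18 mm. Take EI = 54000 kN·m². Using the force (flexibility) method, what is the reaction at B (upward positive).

Release the roller at B. Primary structure: cantilever fixed at A.
Free-end deflection of the primary structure under the applied loading (downward +):
  triangular load, peak 33 at the free end: 11w₀L⁴/(120EI) = 9071/EI
  UDL 17: wL⁴/(8EI) = 6372/EI
  δ_0 = 15443/EI
Tip deflection under a unit load at B: L³/(3EI) = 135.1/EI.
With EI = 54000 kN·m²: δ_0 = 0.28598 m and δ_{BB} = 0.002501 m/kN.
Compatibility — the beam at B must follow the support down by 0.018 m: δ_0 − R_B·δ_{BB} = 0.018, so R_B = (0.28598 − 0.018)/0.002501 = 107.1 kN.

R_B = 107.1 kN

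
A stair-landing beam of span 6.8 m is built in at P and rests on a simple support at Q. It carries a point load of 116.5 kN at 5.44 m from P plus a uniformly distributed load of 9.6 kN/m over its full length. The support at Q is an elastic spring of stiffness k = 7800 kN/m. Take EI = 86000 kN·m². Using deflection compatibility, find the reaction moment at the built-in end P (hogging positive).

Choose R_Q as the redundant. The primary structure is the cantilever fixed at P.
Downward deflection at the released point Q due to the loads:
  point load 116.5 at a = 5.44: Pa²(3L − a)/(6EI) = 8596/EI
  UDL 9.6: wL⁴/(8EI) = 2566/EI
  δ_0 = 11162/EI
Tip deflection under a unit load at Q: L³/(3EI) = 104.8/EI.
With EI = 86000 kN·m²: δ_0 = 0.12979 m and δ_{QQ} = 0.001219 m/kN.
Compatibility — the spring shortens by R_Q/k under the reaction it provides: δ_0 − R_Q·δ_{QQ} = R_Q/k. With 1/k = 0.000128 m/kN, R_Q = δ_0 / (δ_{QQ} + 1/k) = 0.12979 / (0.001219 + 0.000128) = 96.36 kN.
Moment equilibrium about P: M_P = Σ(load moments about P) − R_Q·L = 855.7 − 96.36×6.8 = 200.5 kN·m.

M_P = 200.5 kN·m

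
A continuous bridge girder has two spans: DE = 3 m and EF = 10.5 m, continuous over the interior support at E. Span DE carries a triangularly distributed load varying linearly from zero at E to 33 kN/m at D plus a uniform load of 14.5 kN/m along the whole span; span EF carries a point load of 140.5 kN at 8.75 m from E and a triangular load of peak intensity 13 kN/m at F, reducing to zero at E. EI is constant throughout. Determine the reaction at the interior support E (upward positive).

R_E = 155.3 kN

Insert a hinge at E; M_E is the redundant, and each span becomes simply supported.
Discontinuity in slope at E on the released structure — sum the simple-span end rotations:
  span DE: triangular load, peak 33: 7w₀L³/(360EI) = 17.32/EI
  span DE: UDL 14.5: wL³/(24EI) = 16.31/EI
  span EF: point load 140.5 at a = 8.75: Pab(L + b)/(6LEI) = 418.3/EI
  span EF: triangular load, peak 13: 7w₀L³/(360EI) = 292.6/EI
  relative rotation θ_0 = (33.64 + 711)/EI = 744.6/EI
A unit hogging moment at E produces rotation L₁/(3EI) + L₂/(3EI) = 4.5/EI.
Compatibility: M_E·(L₁+L₂)/(3EI) = θ_0, giving M_E = 165.5 kN·m (hogging).
Span DE, ΣM about D with M_E applied at E: R_E^{DE}·3 = 114.8 + 165.5, so R_E^{DE} = 93.4 kN and R_D = 93 − 93.4 = -0.4047 kN.
Span EF, ΣM about F: R_E^{EF}·10.5 = 484.8 + 165.5, so R_E^{EF} = 61.93 kN and R_F = 208.8 − 61.93 = 146.8 kN.
R_E = 93.4 + 61.93 = 155.3 kN.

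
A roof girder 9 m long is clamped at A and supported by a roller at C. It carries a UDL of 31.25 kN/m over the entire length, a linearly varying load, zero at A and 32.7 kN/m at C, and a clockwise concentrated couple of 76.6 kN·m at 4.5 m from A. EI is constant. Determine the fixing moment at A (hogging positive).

Take the reaction at C as the redundant and release it; the primary structure is a cantilever fixed at A.
Downward deflection at the released point C due to the loads:
  UDL 31.25: wL⁴/(8EI) = 25629/EI
  triangular load, peak 32.7 at the free end: 11w₀L⁴/(120EI) = 19667/EI
  clockwise couple 76.6 at a = 4.5: M₀a(2L − a)/(2EI) = 2327/EI
  δ_0 = 47622/EI
Tip deflection under a unit load at C: L³/(3EI) = 243/EI.
The prop prevents deflection at C: R_C = δ_0/δ_{CC} = 47622/243 = 196 kN.
Moment equilibrium about A: M_A = Σ(load moments about A) − R_C·L = 2225 − 196×9 = 461.3 kN·m.

M_A = 461.3 kN·m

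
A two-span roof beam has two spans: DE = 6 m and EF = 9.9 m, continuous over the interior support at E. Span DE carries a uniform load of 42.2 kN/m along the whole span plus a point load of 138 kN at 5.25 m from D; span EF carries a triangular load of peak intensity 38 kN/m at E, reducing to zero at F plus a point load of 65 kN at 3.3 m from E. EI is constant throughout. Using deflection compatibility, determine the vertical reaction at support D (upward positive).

R_D = 88.43 kN

Take M_E as the redundant. Released structure: two simple spans DE and EF with a hinge at E.
Rotations at E on the released spans (each span's end-slope, ×1/EI):
  span DE: UDL 42.2: wL³/(24EI) = 379.8/EI
  span DE: point load 138 at a = 5.25: Pab(L + a)/(6LEI) = 169.8/EI
  span EF: triangular load, peak 38: w₀L³/(45EI) = 819.4/EI
  span EF: point load 65 at a = 3.3: Pab(L + b)/(6LEI) = 393.2/EI
  relative rotation θ_0 = (549.6 + 1213)/EI = 1762/EI
A unit hogging moment at E produces rotation L₁/(3EI) + L₂/(3EI) = 5.3/EI.
Slope continuity at E: θ_0 = M_E·5.3/EI, so M_E = 1762/5.3 = 332.5 kN·m (hogging).
Span DE, ΣM about D with M_E applied at E: R_E^{DE}·6 = 1484 + 332.5, so R_E^{DE} = 302.8 kN and R_D = 391.2 − 302.8 = 88.43 kN.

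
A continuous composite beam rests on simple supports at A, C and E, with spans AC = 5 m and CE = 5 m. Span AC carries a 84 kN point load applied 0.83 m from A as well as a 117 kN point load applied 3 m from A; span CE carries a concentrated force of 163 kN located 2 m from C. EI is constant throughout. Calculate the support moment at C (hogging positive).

Insert a hinge at C; M_C is the redundant, and each span becomes simply supported.
End slopes at the hinge C, treating each span as simply supported:
  span AC: point load 84 at a = 0.83: Pab(L + a)/(6LEI) = 56.5/EI
  span AC: point load 117 at a = 3: Pab(L + a)/(6LEI) = 187.2/EI
  span CE: point load 163 at a = 2: Pab(L + b)/(6LEI) = 260.8/EI
  relative rotation θ_0 = (243.7 + 260.8)/EI = 504.5/EI
A unit hogging moment at C produces rotation L₁/(3EI) + L₂/(3EI) = 3.333/EI.
Compatibility: M_C·(L₁+L₂)/(3EI) = θ_0, giving M_C = 151.3 kN·m (hogging).

M_C = 151.3 kN·m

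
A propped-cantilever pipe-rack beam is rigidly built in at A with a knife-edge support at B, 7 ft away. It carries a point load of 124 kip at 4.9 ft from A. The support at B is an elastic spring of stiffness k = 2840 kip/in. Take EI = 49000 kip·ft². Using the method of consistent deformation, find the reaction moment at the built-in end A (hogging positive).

Choose R_B as the redundant. The primary structure is the cantilever fixed at A.
Free-end deflection of the primary structure under the applied loading (downward +):
  point load 124 at a = 4.9: Pa²(3L − a)/(6EI) = 7989/EI
Flexibility coefficient — unit upward force at B: δ_{BB} = L³/(3EI) = 114.3/EI.
With EI = 49000 kip·ft²: δ_0 = 0.16304 ft and δ_{BB} = 0.002333 ft/kip.
Compatibility — the spring shortens by R_B/k under the reaction it provides: δ_0 − R_B·δ_{BB} = R_B/k. With 1/k = 1/(2840×12) ft/kip = 0.000029 ft/kip, R_B = δ_0 / (δ_{BB} + 1/k) = 0.16304 / (0.002333 + 0.000029) = 69.01 kip.
Moment equilibrium about A: M_A = Σ(load moments about A) − R_B·L = 607.6 − 69.01×7 = 124.6 kip·ft.

M_A = 124.6 kip·ft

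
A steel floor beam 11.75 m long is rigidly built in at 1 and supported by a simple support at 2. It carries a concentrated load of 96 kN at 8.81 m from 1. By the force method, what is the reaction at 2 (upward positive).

R_2 = 60.72 kN

Take the reaction at 2 as the redundant and release it; the primary structure is a cantilever fixed at 1.
Deflection at 2 on the released cantilever, summing each load's contribution:
  point load 96 at a = 8.81: Pa²(3L − a)/(6EI) = 32835/EI
Tip deflection under a unit load at 2: L³/(3EI) = 540.7/EI.
Compatibility at 2: δ_0 − R_2·δ_{22} = 0, so R_2 = 32835/540.7 = 60.72 kN.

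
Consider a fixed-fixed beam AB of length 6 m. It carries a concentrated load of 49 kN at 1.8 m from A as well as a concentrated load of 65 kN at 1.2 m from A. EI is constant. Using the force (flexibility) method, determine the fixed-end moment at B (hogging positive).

M_B = 31 kN·m

Take the two fixed-end moments M_A, M_B as redundants; the released structure is the simple span AB.
On the primary (simply-supported) span, the end slopes from the loading are:
  at A: point load 49 at a = 1.8: Pab(L + b)/(6LEI) = 105/EI
  at B: point load 49 at a = 1.8: Pab(L + a)/(6LEI) = 80.26/EI
  at A: point load 65 at a = 1.2: Pab(L + b)/(6LEI) = 112.3/EI
  at B: point load 65 at a = 1.2: Pab(L + a)/(6LEI) = 74.88/EI
  θ_A0 = 217.3/EI,  θ_B0 = 155.1/EI
Flexibility coefficients: a unit moment at one end gives L/(3EI) there and L/(6EI) at the far end, so f₁₁ = f₂₂ = 2/EI and f₁₂ = f₂₁ = 1/EI.
Compatibility — zero rotation at each built-in end:
  2 M_A + 1 M_B = 217.3
  1 M_A + 2 M_B = 155.1
Solving the pair gives M_A = 93.14 kN·m and M_B = 31 kN·m (hogging).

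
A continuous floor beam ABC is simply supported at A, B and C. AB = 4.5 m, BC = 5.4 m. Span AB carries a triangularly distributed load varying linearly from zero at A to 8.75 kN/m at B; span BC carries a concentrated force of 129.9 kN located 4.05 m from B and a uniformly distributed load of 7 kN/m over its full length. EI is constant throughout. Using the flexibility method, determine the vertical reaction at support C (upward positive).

R_C = 104.5 kN

Insert a hinge at B; M_B is the redundant, and each span becomes simply supported.
End slopes at the hinge B, treating each span as simply supported:
  span AB: triangular load, peak 8.75: w₀L³/(45EI) = 17.72/EI
  span BC: point load 129.9 at a = 4.05: Pab(L + b)/(6LEI) = 148/EI
  span BC: UDL 7: wL³/(24EI) = 45.93/EI
  relative rotation θ_0 = (17.72 + 193.9)/EI = 211.6/EI
A unit hogging moment at B produces rotation L₁/(3EI) + L₂/(3EI) = 3.3/EI.
Compatibility: M_B·(L₁+L₂)/(3EI) = θ_0, giving M_B = 64.12 kN·m (hogging).
Span BC, ΣM about C: R_B^{BC}·5.4 = 277.4 + 64.12, so R_B^{BC} = 63.25 kN and R_C = 167.7 − 63.25 = 104.5 kN.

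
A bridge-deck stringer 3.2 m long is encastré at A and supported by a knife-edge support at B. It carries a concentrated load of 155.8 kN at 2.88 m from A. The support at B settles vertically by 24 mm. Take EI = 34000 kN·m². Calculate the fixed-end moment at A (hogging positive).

Take the reaction at B as the redundant and release it; the primary structure is a cantilever fixed at A.
Downward deflection at the released point B due to the loads:
  point load 155.8 at a = 2.88: Pa²(3L − a)/(6EI) = 1447/EI
Flexibility coefficient — unit upward force at B: δ_{BB} = L³/(3EI) = 10.92/EI.
With EI = 34000 kN·m²: δ_0 = 0.042569 m and δ_{BB} = 0.000321 m/kN.
Compatibility — the beam at B must follow the support down by 0.024 m: δ_0 − R_B·δ_{BB} = 0.024, so R_B = (0.042569 − 0.024)/0.000321 = 57.8 kN.
Moment equilibrium about A: M_A = Σ(load moments about A) − R_B·L = 448.7 − 57.8×3.2 = 263.7 kN·m.

M_A = 263.7 kN·m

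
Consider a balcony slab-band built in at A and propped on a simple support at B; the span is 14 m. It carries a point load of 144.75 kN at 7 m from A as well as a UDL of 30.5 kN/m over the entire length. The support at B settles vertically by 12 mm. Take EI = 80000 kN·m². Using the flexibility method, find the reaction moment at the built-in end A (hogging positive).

M_A = 1142 kN·m

Take the reaction at B as the redundant and release it; the primary structure is a cantilever fixed at A.
Downward deflection at the released point B due to the loads:
  point load 144.75 at a = 7: Pa²(3L − a)/(6EI) = 41374/EI
  UDL 30.5: wL⁴/(8EI) = 146461/EI
  δ_0 = 187835/EI
Flexibility coefficient — unit upward force at B: δ_{BB} = L³/(3EI) = 914.7/EI.
With EI = 80000 kN·m²: δ_0 = 2.3479 m and δ_{BB} = 0.011433 m/kN.
Compatibility — the beam at B must follow the support down by 0.012 m: δ_0 − R_B·δ_{BB} = 0.012, so R_B = (2.3479 − 0.012)/0.011433 = 204.3 kN.
Moment equilibrium about A: M_A = Σ(load moments about A) − R_B·L = 4002 − 204.3×14 = 1142 kN·m.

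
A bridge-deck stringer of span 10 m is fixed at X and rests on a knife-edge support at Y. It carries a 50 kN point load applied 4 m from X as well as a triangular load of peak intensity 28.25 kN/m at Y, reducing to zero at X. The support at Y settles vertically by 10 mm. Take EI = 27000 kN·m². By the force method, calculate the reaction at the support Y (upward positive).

R_Y = 87.28 kN

Release the roller at Y. Primary structure: cantilever fixed at X.
Primary-structure tip deflection at Y by superposition:
  point load 50 at a = 4: Pa²(3L − a)/(6EI) = 3467/EI
  triangular load, peak 28.25 at the free end: 11w₀L⁴/(120EI) = 25896/EI
  δ_0 = 29362/EI
Tip deflection under a unit load at Y: L³/(3EI) = 333.3/EI.
With EI = 27000 kN·m²: δ_0 = 1.0875 m and δ_{YY} = 0.012346 m/kN.
Compatibility — the beam at Y must follow the support down by 0.01 m: δ_0 − R_Y·δ_{YY} = 0.01, so R_Y = (1.0875 − 0.01)/0.012346 = 87.28 kN.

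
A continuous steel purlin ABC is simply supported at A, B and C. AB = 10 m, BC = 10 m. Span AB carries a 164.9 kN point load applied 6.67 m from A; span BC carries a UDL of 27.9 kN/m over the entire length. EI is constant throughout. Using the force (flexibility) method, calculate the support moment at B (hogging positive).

M_B = 327 kN·m

Release continuity at B by inserting a hinge; the redundant is the internal moment M_B. The primary structure is two simply-supported spans AB and BC.
End slopes at the hinge B, treating each span as simply supported:
  span AB: point load 164.9 at a = 6.67: Pab(L + a)/(6LEI) = 1018/EI
  span BC: UDL 27.9: wL³/(24EI) = 1162/EI
  relative rotation θ_0 = (1018 + 1162)/EI = 2180/EI
A unit hogging moment at B produces rotation L₁/(3EI) + L₂/(3EI) = 6.667/EI.
Compatibility: M_B·(L₁+L₂)/(3EI) = θ_0, giving M_B = 327 kN·m (hogging).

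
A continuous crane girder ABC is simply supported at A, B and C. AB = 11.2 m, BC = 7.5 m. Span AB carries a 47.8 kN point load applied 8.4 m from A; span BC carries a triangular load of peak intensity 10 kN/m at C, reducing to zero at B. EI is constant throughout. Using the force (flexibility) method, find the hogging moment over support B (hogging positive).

M_B = 65.77 kN·m

Take M_B as the redundant. Released structure: two simple spans AB and BC with a hinge at B.
Discontinuity in slope at B on the released structure — sum the simple-span end rotations:
  span AB: point load 47.8 at a = 8.4: Pab(L + a)/(6LEI) = 327.9/EI
  span BC: triangular load, peak 10: 7w₀L³/(360EI) = 82.03/EI
  relative rotation θ_0 = (327.9 + 82.03)/EI = 409.9/EI
A unit hogging moment at B produces rotation L₁/(3EI) + L₂/(3EI) = 6.233/EI.
Compatibility: M_B·(L₁+L₂)/(3EI) = θ_0, giving M_B = 65.77 kN·m (hogging).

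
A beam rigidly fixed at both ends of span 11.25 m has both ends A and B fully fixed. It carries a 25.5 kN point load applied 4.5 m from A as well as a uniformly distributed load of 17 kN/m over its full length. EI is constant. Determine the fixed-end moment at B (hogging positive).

M_B = 206.8 kN·m

Release both end moments; the primary structure is a simply-supported span AB with redundants M_A and M_B.
Simple-span end rotations at A and B under the given loads:
  at A: point load 25.5 at a = 4.5: Pab(L + b)/(6LEI) = 206.6/EI
  at B: point load 25.5 at a = 4.5: Pab(L + a)/(6LEI) = 180.7/EI
  at A: UDL 17: wL³/(24EI) = 1009/EI
  at B: UDL 17: wL³/(24EI) = 1009/EI
  θ_A0 = 1215/EI,  θ_B0 = 1189/EI
Flexibility coefficients: a unit moment at one end gives L/(3EI) there and L/(6EI) at the far end, so f₁₁ = f₂₂ = 3.75/EI and f₁₂ = f₂₁ = 1.875/EI.
Compatibility — zero rotation at each built-in end:
  3.75 M_A + 1.875 M_B = 1215
  1.875 M_A + 3.75 M_B = 1189
Solving the pair gives M_A = 220.6 kN·m and M_B = 206.8 kN·m (hogging).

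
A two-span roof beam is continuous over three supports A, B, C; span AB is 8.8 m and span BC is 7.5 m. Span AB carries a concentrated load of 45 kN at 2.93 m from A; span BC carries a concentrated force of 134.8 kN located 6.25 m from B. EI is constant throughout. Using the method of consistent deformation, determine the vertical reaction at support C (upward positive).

Take M_B as the redundant. Released structure: two simple spans AB and BC with a hinge at B.
Rotations at B on the released spans (each span's end-slope, ×1/EI):
  span AB: point load 45 at a = 2.93: Pab(L + a)/(6LEI) = 171.9/EI
  span BC: point load 134.8 at a = 6.25: Pab(L + b)/(6LEI) = 204.8/EI
  relative rotation θ_0 = (171.9 + 204.8)/EI = 376.7/EI
A unit hogging moment at B produces rotation L₁/(3EI) + L₂/(3EI) = 5.433/EI.
Compatibility: M_B·(L₁+L₂)/(3EI) = θ_0, giving M_B = 69.33 kN·m (hogging).
Span BC, ΣM about C: R_B^{BC}·7.5 = 168.5 + 69.33, so R_B^{BC} = 31.71 kN and R_C = 134.8 − 31.71 = 103.1 kN.

R_C = 103.1 kN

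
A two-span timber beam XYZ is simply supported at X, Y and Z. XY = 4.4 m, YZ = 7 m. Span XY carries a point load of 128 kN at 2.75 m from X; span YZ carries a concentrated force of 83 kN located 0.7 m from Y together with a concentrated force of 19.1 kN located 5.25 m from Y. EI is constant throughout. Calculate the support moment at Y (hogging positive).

M_Y = 81.52 kN·m

Take M_Y as the redundant. Released structure: two simple spans XY and YZ with a hinge at Y.
Discontinuity in slope at Y on the released structure — sum the simple-span end rotations:
  span XY: point load 128 at a = 2.75: Pab(L + a)/(6LEI) = 157.3/EI
  span YZ: point load 83 at a = 0.7: Pab(L + b)/(6LEI) = 115.9/EI
  span YZ: point load 19.1 at a = 5.25: Pab(L + b)/(6LEI) = 36.56/EI
  relative rotation θ_0 = (157.3 + 152.5)/EI = 309.8/EI
A unit hogging moment at Y produces rotation L₁/(3EI) + L₂/(3EI) = 3.8/EI.
Slope continuity at Y: θ_0 = M_Y·3.8/EI, so M_Y = 309.8/3.8 = 81.52 kN·m (hogging).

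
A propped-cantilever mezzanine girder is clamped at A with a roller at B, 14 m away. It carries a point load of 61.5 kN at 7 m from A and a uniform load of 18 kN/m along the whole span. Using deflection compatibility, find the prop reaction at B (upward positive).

Release the roller at B. Primary structure: cantilever fixed at A.
Primary-structure tip deflection at B by superposition:
  point load 61.5 at a = 7: Pa²(3L − a)/(6EI) = 17579/EI
  UDL 18: wL⁴/(8EI) = 86436/EI
  δ_0 = 104015/EI
Tip deflection under a unit load at B: L³/(3EI) = 914.7/EI.
The prop prevents deflection at B: R_B = δ_0/δ_{BB} = 104015/914.7 = 113.7 kN.

R_B = 113.7 kN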